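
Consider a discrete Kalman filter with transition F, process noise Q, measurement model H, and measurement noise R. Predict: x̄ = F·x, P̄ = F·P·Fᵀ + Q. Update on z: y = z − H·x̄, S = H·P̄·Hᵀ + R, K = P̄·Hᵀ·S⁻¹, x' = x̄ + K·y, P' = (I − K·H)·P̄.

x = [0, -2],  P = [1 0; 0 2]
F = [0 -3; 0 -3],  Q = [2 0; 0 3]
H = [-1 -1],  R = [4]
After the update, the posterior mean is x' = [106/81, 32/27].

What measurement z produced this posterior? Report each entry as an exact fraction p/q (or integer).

z = [-2]

x̄ = F·x = [6, 6]
P̄ = F·P·Fᵀ + Q = [20 18; 18 21]
S = H·P̄·Hᵀ + R = [81]
K = P̄·Hᵀ·S⁻¹ = [-38/81; -13/27]
x' − x̄ = [-380/81, -130/27] = K·y
y = (KᵀK)⁻¹·Kᵀ·(x' − x̄) = [10]
z = y + H·x̄ = [10] + [-12] = [-2]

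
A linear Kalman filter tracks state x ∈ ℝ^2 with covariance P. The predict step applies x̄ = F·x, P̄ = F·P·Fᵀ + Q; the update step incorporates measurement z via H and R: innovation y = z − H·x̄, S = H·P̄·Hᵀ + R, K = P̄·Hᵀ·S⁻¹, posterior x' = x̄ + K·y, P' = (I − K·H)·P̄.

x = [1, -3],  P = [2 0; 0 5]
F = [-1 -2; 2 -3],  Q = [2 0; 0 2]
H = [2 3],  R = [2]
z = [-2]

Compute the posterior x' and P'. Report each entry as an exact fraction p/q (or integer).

x' = [-229/181, 38/181]
P' = [5844/905 -3812/905; -3812/905 2686/905]

x̄ = F·x = [5, 11]
P̄ = F·P·Fᵀ + Q = [24 26; 26 55]
y = z − H·x̄ = [-45]
S = H·P̄·Hᵀ + R = [905]
K = P̄·Hᵀ·S⁻¹ = [126/905; 217/905]
x' = x̄ + K·y = [-229/181, 38/181]
P' = (I − K·H)·P̄ = [5844/905 -3812/905; -3812/905 2686/905]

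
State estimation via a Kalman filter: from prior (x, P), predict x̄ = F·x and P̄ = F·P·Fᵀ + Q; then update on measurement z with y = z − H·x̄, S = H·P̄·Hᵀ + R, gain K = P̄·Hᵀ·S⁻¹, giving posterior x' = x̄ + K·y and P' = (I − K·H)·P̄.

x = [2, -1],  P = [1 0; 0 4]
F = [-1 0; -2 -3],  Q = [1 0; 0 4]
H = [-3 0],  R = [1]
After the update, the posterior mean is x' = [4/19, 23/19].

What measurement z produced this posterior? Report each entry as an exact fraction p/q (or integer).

z = [-1]

x̄ = F·x = [-2, -1]
P̄ = F·P·Fᵀ + Q = [2 2; 2 44]
S = H·P̄·Hᵀ + R = [19]
K = P̄·Hᵀ·S⁻¹ = [-6/19; -6/19]
x' − x̄ = [42/19, 42/19] = K·y
y = (KᵀK)⁻¹·Kᵀ·(x' − x̄) = [-7]
z = y + H·x̄ = [-7] + [6] = [-1]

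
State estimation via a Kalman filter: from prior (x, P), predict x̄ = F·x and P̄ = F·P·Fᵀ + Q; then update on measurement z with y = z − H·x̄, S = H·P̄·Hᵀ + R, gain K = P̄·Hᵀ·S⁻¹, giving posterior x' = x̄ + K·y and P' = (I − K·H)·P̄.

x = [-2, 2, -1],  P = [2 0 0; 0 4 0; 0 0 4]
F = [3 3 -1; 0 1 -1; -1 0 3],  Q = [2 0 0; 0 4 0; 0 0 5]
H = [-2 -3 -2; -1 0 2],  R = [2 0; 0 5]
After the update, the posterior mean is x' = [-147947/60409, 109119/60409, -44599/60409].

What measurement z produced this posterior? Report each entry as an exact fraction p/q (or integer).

x̄ = F·x = [1, 3, -1]
P̄ = F·P·Fᵀ + Q = [60 16 -18; 16 12 -12; -18 -12 43]
S = H·P̄·Hᵀ + R = [426 104; 104 309]
K = P̄·Hᵀ·S⁻¹ = [-15402/60409 -13584/60409; -4718/60409 -6232/60409; -7571/60409 22880/60409]
x' − x̄ = [-208356/60409, -72108/60409, 15810/60409] = K·y
y = (KᵀK)⁻¹·Kᵀ·(x' − x̄) = [10, 4]
z = y + H·x̄ = [10, 4] + [-9, -3] = [1, 1]

z = [1, 1]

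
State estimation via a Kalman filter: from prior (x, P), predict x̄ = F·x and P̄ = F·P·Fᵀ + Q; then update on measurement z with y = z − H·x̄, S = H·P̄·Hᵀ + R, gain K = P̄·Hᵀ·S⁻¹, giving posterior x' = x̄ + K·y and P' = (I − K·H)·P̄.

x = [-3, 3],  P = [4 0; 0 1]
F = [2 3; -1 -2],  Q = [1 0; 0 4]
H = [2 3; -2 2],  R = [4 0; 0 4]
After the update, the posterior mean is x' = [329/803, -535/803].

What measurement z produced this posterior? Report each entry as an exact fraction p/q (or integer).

z = [-1, -2]

x̄ = F·x = [3, -3]
P̄ = F·P·Fᵀ + Q = [26 -14; -14 12]
S = H·P̄·Hᵀ + R = [48 -4; -4 268]
K = P̄·Hᵀ·S⁻¹ = [295/1606 -475/1606; 147/803 158/803]
x' − x̄ = [-2080/803, 1874/803] = K·y
y = (KᵀK)⁻¹·Kᵀ·(x' − x̄) = [2, 10]
z = y + H·x̄ = [2, 10] + [-3, -12] = [-1, -2]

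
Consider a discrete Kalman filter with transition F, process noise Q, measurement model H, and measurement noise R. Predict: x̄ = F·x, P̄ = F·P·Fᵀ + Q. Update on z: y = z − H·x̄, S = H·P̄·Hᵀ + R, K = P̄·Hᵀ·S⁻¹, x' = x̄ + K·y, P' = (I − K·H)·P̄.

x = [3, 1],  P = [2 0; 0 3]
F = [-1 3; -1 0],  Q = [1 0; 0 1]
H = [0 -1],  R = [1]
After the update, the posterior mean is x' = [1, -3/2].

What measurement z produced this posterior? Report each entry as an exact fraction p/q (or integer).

z = [1]

x̄ = F·x = [0, -3]
P̄ = F·P·Fᵀ + Q = [30 2; 2 3]
S = H·P̄·Hᵀ + R = [4]
K = P̄·Hᵀ·S⁻¹ = [-1/2; -3/4]
x' − x̄ = [1, 3/2] = K·y
y = (KᵀK)⁻¹·Kᵀ·(x' − x̄) = [-2]
z = y + H·x̄ = [-2] + [3] = [1]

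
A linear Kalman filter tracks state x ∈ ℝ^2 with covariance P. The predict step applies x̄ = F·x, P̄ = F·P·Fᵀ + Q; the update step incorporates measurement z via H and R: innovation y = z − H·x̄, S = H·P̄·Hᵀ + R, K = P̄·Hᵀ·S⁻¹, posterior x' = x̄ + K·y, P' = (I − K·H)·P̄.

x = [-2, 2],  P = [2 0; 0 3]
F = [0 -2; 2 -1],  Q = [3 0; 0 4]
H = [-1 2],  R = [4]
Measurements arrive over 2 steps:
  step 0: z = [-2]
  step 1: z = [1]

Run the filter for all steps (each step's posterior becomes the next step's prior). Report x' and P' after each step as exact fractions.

step 0: x' = [-238/55, -186/55], P' = [816/55 402/55; 402/55 249/55]
step 1: x' = [34959/14321, 22626/14321], P' = [94464/14321 40470/14321; 40470/14321 30955/14321]

step 0: x̄ = F·x = [-4, -6]
step 0: P̄ = F·P·Fᵀ + Q = [15 6; 6 15]
step 0: y = z − H·x̄ = [6]
step 0: S = H·P̄·Hᵀ + R = [55]
step 0: K = P̄·Hᵀ·S⁻¹ = [-3/55; 24/55]
step 0: x' = x̄ + K·y = [-238/55, -186/55]
step 0: P' = (I − K·H)·P̄ = [816/55 402/55; 402/55 249/55]
step 1: x̄ = F·x = [372/55, -58/11]
step 1: P̄ = F·P·Fᵀ + Q = [1161/55 -222/11; -222/11 425/11]
step 1: y = z − H·x̄ = [1007/55]
step 1: S = H·P̄·Hᵀ + R = [14321/55]
step 1: K = P̄·Hᵀ·S⁻¹ = [-3381/14321; 5360/14321]
step 1: x' = x̄ + K·y = [34959/14321, 22626/14321]
step 1: P' = (I − K·H)·P̄ = [94464/14321 40470/14321; 40470/14321 30955/14321]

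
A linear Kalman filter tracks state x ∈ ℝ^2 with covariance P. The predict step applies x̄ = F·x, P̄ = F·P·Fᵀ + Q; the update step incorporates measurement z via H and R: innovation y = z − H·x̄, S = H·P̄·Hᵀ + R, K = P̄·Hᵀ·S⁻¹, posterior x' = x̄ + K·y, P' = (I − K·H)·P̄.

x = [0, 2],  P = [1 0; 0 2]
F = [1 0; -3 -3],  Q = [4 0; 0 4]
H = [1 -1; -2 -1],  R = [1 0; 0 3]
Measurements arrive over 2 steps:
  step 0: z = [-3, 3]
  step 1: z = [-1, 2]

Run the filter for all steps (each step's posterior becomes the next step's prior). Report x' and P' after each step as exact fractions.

step 0: x' = [-941/494, 433/494], P' = [599/1482 137/1482; 137/1482 1115/1482]
step 1: x' = [-1109246/1064393, 125940/1064393], P' = [426053/1064393 94994/1064393; 94994/1064393 782786/1064393]

step 0: x̄ = F·x = [0, -6]
step 0: P̄ = F·P·Fᵀ + Q = [5 -3; -3 31]
step 0: y = z − H·x̄ = [-9, -3]
step 0: S = H·P̄·Hᵀ + R = [43 18; 18 42]
step 0: K = P̄·Hᵀ·S⁻¹ = [77/247 -445/1482; -163/247 -463/1482]
step 0: x' = x̄ + K·y = [-941/494, 433/494]
step 0: P' = (I − K·H)·P̄ = [599/1482 137/1482; 137/1482 1115/1482]
step 1: x̄ = F·x = [-941/494, 762/247]
step 1: P̄ = F·P·Fᵀ + Q = [6527/1482 -368/247; -368/247 3970/247]
step 1: y = z − H·x̄ = [1971/494, 315/247]
step 1: S = H·P̄·Hᵀ + R = [36245/1482 4279/741; 4279/741 22771/741]
step 1: K = P̄·Hᵀ·S⁻¹ = [331059/1064393 -28700/96763; -687792/1064393 -29478/96763]
step 1: x' = x̄ + K·y = [-1109246/1064393, 125940/1064393]
step 1: P' = (I − K·H)·P̄ = [426053/1064393 94994/1064393; 94994/1064393 782786/1064393]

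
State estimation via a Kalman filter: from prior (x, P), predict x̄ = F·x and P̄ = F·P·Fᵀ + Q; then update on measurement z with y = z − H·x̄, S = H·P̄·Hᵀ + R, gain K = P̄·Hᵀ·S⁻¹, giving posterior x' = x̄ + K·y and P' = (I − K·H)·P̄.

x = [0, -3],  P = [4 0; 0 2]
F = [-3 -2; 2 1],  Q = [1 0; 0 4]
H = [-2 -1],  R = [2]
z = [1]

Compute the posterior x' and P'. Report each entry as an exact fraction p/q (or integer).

x' = [-17/23, 16/23]
P' = [74/23 -117/23; -117/23 217/23]

x̄ = F·x = [6, -3]
P̄ = F·P·Fᵀ + Q = [45 -28; -28 22]
y = z − H·x̄ = [10]
S = H·P̄·Hᵀ + R = [92]
K = P̄·Hᵀ·S⁻¹ = [-31/46; 17/46]
x' = x̄ + K·y = [-17/23, 16/23]
P' = (I − K·H)·P̄ = [74/23 -117/23; -117/23 217/23]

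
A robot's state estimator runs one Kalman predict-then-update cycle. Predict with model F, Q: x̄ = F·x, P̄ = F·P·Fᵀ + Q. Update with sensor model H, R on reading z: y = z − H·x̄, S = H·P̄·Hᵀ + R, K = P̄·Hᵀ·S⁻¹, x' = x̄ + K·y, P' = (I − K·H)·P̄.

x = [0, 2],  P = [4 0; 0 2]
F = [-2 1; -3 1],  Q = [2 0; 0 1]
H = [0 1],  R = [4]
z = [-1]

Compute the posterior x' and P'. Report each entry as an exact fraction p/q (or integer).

x' = [8/43, -31/43]
P' = [184/43 104/43; 104/43 156/43]

x̄ = F·x = [2, 2]
P̄ = F·P·Fᵀ + Q = [20 26; 26 39]
y = z − H·x̄ = [-3]
S = H·P̄·Hᵀ + R = [43]
K = P̄·Hᵀ·S⁻¹ = [26/43; 39/43]
x' = x̄ + K·y = [8/43, -31/43]
P' = (I − K·H)·P̄ = [184/43 104/43; 104/43 156/43]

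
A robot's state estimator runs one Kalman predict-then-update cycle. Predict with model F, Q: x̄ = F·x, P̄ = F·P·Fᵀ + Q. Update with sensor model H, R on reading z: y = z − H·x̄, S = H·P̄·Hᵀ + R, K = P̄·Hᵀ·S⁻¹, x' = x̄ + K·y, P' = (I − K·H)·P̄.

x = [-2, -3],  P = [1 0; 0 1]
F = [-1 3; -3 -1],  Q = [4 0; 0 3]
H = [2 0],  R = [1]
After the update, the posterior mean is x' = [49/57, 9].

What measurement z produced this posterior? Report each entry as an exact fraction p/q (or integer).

x̄ = F·x = [-7, 9]
P̄ = F·P·Fᵀ + Q = [14 0; 0 13]
S = H·P̄·Hᵀ + R = [57]
K = P̄·Hᵀ·S⁻¹ = [28/57; 0]
x' − x̄ = [448/57, 0] = K·y
y = (KᵀK)⁻¹·Kᵀ·(x' − x̄) = [16]
z = y + H·x̄ = [16] + [-14] = [2]

z = [2]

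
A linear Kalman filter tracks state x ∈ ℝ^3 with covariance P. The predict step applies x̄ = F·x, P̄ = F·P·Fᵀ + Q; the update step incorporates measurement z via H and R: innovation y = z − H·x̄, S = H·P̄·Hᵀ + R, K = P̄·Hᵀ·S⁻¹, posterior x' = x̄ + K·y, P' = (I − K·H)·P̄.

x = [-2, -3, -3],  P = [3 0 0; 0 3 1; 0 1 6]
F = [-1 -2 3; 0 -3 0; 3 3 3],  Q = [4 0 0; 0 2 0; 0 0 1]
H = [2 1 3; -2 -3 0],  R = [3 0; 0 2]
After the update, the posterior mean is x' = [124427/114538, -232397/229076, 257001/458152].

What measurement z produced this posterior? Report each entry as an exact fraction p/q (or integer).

z = [3, 1]

x̄ = F·x = [-1, 9, -24]
P̄ = F·P·Fᵀ + Q = [61 9 30; 9 29 -36; 30 -36 127]
S = H·P̄·Hᵀ + R = [1599 -259; -259 615]
K = P̄·Hᵀ·S⁻¹ = [24331/229076 -45253/229076; -32355/458152 -91847/458152; 261507/916304 181647/916304]
x' − x̄ = [238965/114538, -2294081/229076, 11252649/458152] = K·y
y = (KᵀK)⁻¹·Kᵀ·(x' − x̄) = [68, 26]
z = y + H·x̄ = [68, 26] + [-65, -25] = [3, 1]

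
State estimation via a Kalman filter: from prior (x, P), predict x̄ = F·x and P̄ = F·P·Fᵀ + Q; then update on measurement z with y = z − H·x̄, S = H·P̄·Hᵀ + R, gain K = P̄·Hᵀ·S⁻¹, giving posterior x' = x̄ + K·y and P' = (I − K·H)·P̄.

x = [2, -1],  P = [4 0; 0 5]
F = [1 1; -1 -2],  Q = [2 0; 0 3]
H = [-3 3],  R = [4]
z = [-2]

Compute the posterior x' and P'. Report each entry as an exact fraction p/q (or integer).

x̄ = F·x = [1, 0]
P̄ = F·P·Fᵀ + Q = [11 -14; -14 27]
y = z − H·x̄ = [1]
S = H·P̄·Hᵀ + R = [598]
K = P̄·Hᵀ·S⁻¹ = [-75/598; 123/598]
x' = x̄ + K·y = [523/598, 123/598]
P' = (I − K·H)·P̄ = [953/598 853/598; 853/598 1017/598]

x' = [523/598, 123/598]
P' = [953/598 853/598; 853/598 1017/598]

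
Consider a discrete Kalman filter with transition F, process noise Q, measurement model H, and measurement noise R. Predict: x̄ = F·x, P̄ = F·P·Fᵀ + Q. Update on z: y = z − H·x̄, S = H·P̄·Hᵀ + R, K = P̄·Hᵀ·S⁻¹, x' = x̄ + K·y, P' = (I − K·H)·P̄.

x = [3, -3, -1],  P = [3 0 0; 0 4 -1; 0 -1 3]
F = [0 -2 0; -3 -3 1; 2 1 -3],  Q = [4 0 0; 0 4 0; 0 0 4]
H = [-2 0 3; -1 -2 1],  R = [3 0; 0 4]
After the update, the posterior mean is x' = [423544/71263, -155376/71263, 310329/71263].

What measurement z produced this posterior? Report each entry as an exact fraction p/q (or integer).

x̄ = F·x = [6, -1, 6]
P̄ = F·P·Fᵀ + Q = [20 26 -14; 26 76 -49; -14 -49 53]
S = H·P̄·Hᵀ + R = [728 667; 667 709]
K = P̄·Hᵀ·S⁻¹ = [-776/71263 -7914/71263; 10318/71263 -32523/71263; 22528/71263 -4609/71263]
x' − x̄ = [-4034/71263, -84113/71263, -117249/71263] = K·y
y = (KᵀK)⁻¹·Kᵀ·(x' − x̄) = [-5, 1]
z = y + H·x̄ = [-5, 1] + [6, 2] = [1, 3]

z = [1, 3]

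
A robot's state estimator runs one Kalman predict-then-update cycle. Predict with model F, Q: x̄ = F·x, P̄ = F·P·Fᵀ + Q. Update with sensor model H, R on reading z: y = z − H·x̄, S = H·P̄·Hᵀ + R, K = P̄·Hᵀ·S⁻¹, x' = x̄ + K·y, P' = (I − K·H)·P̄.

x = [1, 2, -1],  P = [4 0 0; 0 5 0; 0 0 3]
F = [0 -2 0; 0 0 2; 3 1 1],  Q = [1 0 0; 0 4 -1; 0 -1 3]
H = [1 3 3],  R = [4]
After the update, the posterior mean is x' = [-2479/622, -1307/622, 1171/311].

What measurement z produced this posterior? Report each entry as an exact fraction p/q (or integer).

z = [1]

x̄ = F·x = [-4, -2, 4]
P̄ = F·P·Fᵀ + Q = [21 0 -10; 0 16 5; -10 5 47]
S = H·P̄·Hᵀ + R = [622]
K = P̄·Hᵀ·S⁻¹ = [-9/622; 63/622; 73/311]
x' − x̄ = [9/622, -63/622, -73/311] = K·y
y = (KᵀK)⁻¹·Kᵀ·(x' − x̄) = [-1]
z = y + H·x̄ = [-1] + [2] = [1]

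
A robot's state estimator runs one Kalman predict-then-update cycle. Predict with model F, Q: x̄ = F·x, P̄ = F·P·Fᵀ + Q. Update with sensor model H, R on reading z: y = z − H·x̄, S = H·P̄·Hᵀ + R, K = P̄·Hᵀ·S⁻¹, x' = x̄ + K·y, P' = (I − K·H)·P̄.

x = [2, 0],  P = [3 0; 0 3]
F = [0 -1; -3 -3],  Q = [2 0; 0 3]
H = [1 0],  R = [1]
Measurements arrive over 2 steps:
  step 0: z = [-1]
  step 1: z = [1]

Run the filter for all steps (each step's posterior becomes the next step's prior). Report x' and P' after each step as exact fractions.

step 0: x̄ = F·x = [0, -6]
step 0: P̄ = F·P·Fᵀ + Q = [5 9; 9 57]
step 0: y = z − H·x̄ = [-1]
step 0: S = H·P̄·Hᵀ + R = [6]
step 0: K = P̄·Hᵀ·S⁻¹ = [5/6; 3/2]
step 0: x' = x̄ + K·y = [-5/6, -15/2]
step 0: P' = (I − K·H)·P̄ = [5/6 3/2; 3/2 87/2]
step 1: x̄ = F·x = [15/2, 25]
step 1: P̄ = F·P·Fᵀ + Q = [91/2 135; 135 429]
step 1: y = z − H·x̄ = [-13/2]
step 1: S = H·P̄·Hᵀ + R = [93/2]
step 1: K = P̄·Hᵀ·S⁻¹ = [91/93; 90/31]
step 1: x' = x̄ + K·y = [106/93, 190/31]
step 1: P' = (I − K·H)·P̄ = [91/93 90/31; 90/31 1149/31]

step 0: x' = [-5/6, -15/2], P' = [5/6 3/2; 3/2 87/2]
step 1: x' = [106/93, 190/31], P' = [91/93 90/31; 90/31 1149/31]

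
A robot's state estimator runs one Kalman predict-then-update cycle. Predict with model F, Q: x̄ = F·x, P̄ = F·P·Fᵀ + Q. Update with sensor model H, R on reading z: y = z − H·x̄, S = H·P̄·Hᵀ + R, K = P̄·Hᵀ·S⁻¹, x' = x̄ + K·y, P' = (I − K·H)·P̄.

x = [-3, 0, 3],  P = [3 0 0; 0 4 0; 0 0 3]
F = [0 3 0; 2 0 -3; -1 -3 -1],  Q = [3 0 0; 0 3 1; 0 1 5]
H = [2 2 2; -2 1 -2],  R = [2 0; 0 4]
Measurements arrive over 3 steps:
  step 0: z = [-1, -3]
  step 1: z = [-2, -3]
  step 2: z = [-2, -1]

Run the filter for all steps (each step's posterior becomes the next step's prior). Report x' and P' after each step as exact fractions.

step 0: x̄ = F·x = [0, -15, 0]
step 0: P̄ = F·P·Fᵀ + Q = [39 0 -36; 0 42 4; -36 4 47]
step 0: y = z − H·x̄ = [29, 12]
step 0: S = H·P̄·Hᵀ + R = [258 20; 20 86]
step 0: K = P̄·Hᵀ·S⁻¹ = [159/5447 -417/5447; 1808/5447 1733/5447; 735/5447 -1311/5447]
step 0: x' = x̄ + K·y = [-393/5447, -8477/5447, 5583/5447]
step 0: P' = (I − K·H)·P̄ = [208977/5447 -450/5447 -208368/5447; -450/5447 3516/5447 -1258/5447; -208368/5447 -1258/5447 210361/5447]
step 1: x̄ = F·x = [-25431/5447, -17535/5447, 1557/419]
step 1: P̄ = F·P·Fᵀ + Q = [47985/5447 8622/5447 -2040/419; 8622/5447 5245914/5447 122/419; -2040/419 122/419 3941/419]
step 1: y = z − H·x̄ = [34556/5447, -9186/5447]
step 1: S = H·P̄·Hᵀ + R = [21260926/5447 10286700/5447; 10286700/5447 5411582/5447]
step 1: K = P̄·Hᵀ·S⁻¹ = [31143411/424042939 -61887816/424042939; 143874616/424042939 135975121/424042939; 35650547/424042939 -71515630/424042939]
step 1: x' = x̄ + K·y = [-1677830511/424042939, -681646625/424042939, 1922514413/424042939]
step 1: P' = (I − K·H)·P̄ = [3001731159/424042939 -61754814/424042939 -2908832934/424042939; -61754814/424042939 277216572/424042939 -71587142/424042939; -2908832934/424042939 -71587142/424042939 3016070623/424042939]
step 2: x̄ = F·x = [-2044939875/424042939, -9123204261/424042939, 1800255973/424042939]
step 2: P̄ = F·P·Fᵀ + Q = [3767077965/424042939 273755394/424042939 -2094923280/424042939; 273755394/424042939 75329684268/424042939 286204162/424042939; -2094923280/424042939 286204162/424042939 4015248021/424042939]
step 2: y = z − H·x̄ = [17887690448/424042939, 8209793518/424042939]
step 2: S = H·P̄·Hᵀ + R = [321016417102/424042939 135169531720/424042939; 135169531720/424042939 89155935504/424042939]
step 2: K = P̄·Hᵀ·S⁻¹ = [56157653799/762726168271 -111409246944/762726168271; 258016704589/762726168271 974729615821/3050904673084; 64402602763/762726168271 -128049109145/762726168271]
step 2: x' = x̄ + K·y = [-3466265337735/762726168271, -1615881007761/1525452336542, 3475731537223/762726168271]
step 2: P' = (I − K·H)·P̄ = [5453705589411/762726168271 -111107226726/762726168271 -5286440708886/762726168271; -111107226726/762726168271 496921008333/762726168271 -127797077018/762726168271; -5286440708886/762726168271 -127797077018/762726168271 5478640388667/762726168271]

step 0: x' = [-393/5447, -8477/5447, 5583/5447], P' = [208977/5447 -450/5447 -208368/5447; -450/5447 3516/5447 -1258/5447; -208368/5447 -1258/5447 210361/5447]
step 1: x' = [-1677830511/424042939, -681646625/424042939, 1922514413/424042939], P' = [3001731159/424042939 -61754814/424042939 -2908832934/424042939; -61754814/424042939 277216572/424042939 -71587142/424042939; -2908832934/424042939 -71587142/424042939 3016070623/424042939]
step 2: x' = [-3466265337735/762726168271, -1615881007761/1525452336542, 3475731537223/762726168271], P' = [5453705589411/762726168271 -111107226726/762726168271 -5286440708886/762726168271; -111107226726/762726168271 496921008333/762726168271 -127797077018/762726168271; -5286440708886/762726168271 -127797077018/762726168271 5478640388667/762726168271]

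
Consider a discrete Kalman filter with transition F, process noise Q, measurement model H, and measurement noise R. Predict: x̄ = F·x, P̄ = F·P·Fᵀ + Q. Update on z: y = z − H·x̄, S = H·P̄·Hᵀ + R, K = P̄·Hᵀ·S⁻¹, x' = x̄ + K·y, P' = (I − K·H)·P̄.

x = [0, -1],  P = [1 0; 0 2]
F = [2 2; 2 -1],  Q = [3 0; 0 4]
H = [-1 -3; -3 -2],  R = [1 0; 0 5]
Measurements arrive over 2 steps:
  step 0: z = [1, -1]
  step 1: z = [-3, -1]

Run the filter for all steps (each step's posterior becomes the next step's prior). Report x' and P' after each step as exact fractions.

step 0: x̄ = F·x = [-2, 1]
step 0: P̄ = F·P·Fᵀ + Q = [15 0; 0 10]
step 0: y = z − H·x̄ = [2, -5]
step 0: S = H·P̄·Hᵀ + R = [106 105; 105 180]
step 0: K = P̄·Hᵀ·S⁻¹ = [45/179 -71/179; -220/537 206/1611]
step 0: x' = x̄ + K·y = [87/179, -739/1611]
step 0: P' = (I − K·H)·P̄ = [165/179 -70/179; -70/179 430/1611]
step 1: x̄ = F·x = [88/1611, 2305/1611]
step 1: P̄ = F·P·Fᵀ + Q = [7453/1611 3820/1611; 3820/1611 15334/1611]
step 1: y = z − H·x̄ = [2170/1611, 3263/1611]
step 1: S = H·P̄·Hᵀ + R = [169990/1611 156383/1611; 156383/1611 182308/1611]
step 1: K = P̄·Hᵀ·S⁻¹ = [1227/6449 -35933/109633; -91096/238613 391046/4056421]
step 1: x' = x̄ + K·y = [-38695/109633, 4509933/4056421]
step 1: P' = (I − K·H)·P̄ = [82959/109633 -34606/109633; -34606/109633 943018/4056421]

step 0: x' = [87/179, -739/1611], P' = [165/179 -70/179; -70/179 430/1611]
step 1: x' = [-38695/109633, 4509933/4056421], P' = [82959/109633 -34606/109633; -34606/109633 943018/4056421]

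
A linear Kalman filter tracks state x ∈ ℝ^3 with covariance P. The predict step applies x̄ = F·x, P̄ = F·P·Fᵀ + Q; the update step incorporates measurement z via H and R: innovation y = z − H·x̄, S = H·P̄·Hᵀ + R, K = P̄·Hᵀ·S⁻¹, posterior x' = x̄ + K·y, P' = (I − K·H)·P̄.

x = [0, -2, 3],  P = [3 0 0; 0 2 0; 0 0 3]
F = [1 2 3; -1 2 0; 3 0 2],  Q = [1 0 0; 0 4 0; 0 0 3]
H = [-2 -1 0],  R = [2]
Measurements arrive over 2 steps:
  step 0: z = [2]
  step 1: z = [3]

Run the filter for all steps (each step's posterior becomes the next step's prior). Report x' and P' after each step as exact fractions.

step 0: x' = [301/193, -972/193, 798/193], P' = [638/193 -1110/193 1476/193; -1110/193 2270/193 -2862/193; 1476/193 -2862/193 6081/193]
step 1: x' = [110723/25383, -297677/25383, 113101/8461], P' = [464399/25383 -900665/25383 384649/8461; -900665/25383 1795637/25383 -760951/8461; 384649/8461 -760951/8461 1036950/8461]

step 0: x̄ = F·x = [5, -4, 6]
step 0: P̄ = F·P·Fᵀ + Q = [39 5 27; 5 15 -9; 27 -9 42]
step 0: y = z − H·x̄ = [8]
step 0: S = H·P̄·Hᵀ + R = [193]
step 0: K = P̄·Hᵀ·S⁻¹ = [-83/193; -25/193; -45/193]
step 0: x' = x̄ + K·y = [301/193, -972/193, 798/193]
step 0: P' = (I − K·H)·P̄ = [638/193 -1110/193 1476/193; -1110/193 2270/193 -2862/193; 1476/193 -2862/193 6081/193]
step 1: x̄ = F·x = [751/193, -2245/193, 2499/193]
step 1: P̄ = F·P·Fᵀ + Q = [34712/193 -13158/193 36528/193; -13158/193 14930/193 -22974/193; 36528/193 -22974/193 48357/193]
step 1: y = z − H·x̄ = [-164/193]
step 1: S = H·P̄·Hᵀ + R = [101532/193]
step 1: K = P̄·Hᵀ·S⁻¹ = [-28133/50766; 5693/50766; -8347/16922]
step 1: x' = x̄ + K·y = [110723/25383, -297677/25383, 113101/8461]
step 1: P' = (I − K·H)·P̄ = [464399/25383 -900665/25383 384649/8461; -900665/25383 1795637/25383 -760951/8461; 384649/8461 -760951/8461 1036950/8461]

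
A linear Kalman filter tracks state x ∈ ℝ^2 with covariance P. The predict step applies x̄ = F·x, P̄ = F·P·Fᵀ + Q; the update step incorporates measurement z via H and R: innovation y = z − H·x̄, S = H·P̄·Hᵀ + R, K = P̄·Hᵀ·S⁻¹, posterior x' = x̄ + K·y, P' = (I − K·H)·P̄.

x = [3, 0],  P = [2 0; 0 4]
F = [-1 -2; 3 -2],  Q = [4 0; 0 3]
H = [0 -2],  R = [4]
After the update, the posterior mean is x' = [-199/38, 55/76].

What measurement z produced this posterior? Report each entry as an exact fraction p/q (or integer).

z = [-1]

x̄ = F·x = [-3, 9]
P̄ = F·P·Fᵀ + Q = [22 10; 10 37]
S = H·P̄·Hᵀ + R = [152]
K = P̄·Hᵀ·S⁻¹ = [-5/38; -37/76]
x' − x̄ = [-85/38, -629/76] = K·y
y = (KᵀK)⁻¹·Kᵀ·(x' − x̄) = [17]
z = y + H·x̄ = [17] + [-18] = [-1]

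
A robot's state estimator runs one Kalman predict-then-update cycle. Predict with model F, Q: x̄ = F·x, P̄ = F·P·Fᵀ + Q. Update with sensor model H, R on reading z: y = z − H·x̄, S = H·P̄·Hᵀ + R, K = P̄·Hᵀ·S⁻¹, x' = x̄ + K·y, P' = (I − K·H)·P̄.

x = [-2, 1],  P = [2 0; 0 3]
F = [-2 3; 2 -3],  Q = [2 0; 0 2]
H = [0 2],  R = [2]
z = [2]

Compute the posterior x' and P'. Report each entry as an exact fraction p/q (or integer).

x̄ = F·x = [7, -7]
P̄ = F·P·Fᵀ + Q = [37 -35; -35 37]
y = z − H·x̄ = [16]
S = H·P̄·Hᵀ + R = [150]
K = P̄·Hᵀ·S⁻¹ = [-7/15; 37/75]
x' = x̄ + K·y = [-7/15, 67/75]
P' = (I − K·H)·P̄ = [13/3 -7/15; -7/15 37/75]

x' = [-7/15, 67/75]
P' = [13/3 -7/15; -7/15 37/75]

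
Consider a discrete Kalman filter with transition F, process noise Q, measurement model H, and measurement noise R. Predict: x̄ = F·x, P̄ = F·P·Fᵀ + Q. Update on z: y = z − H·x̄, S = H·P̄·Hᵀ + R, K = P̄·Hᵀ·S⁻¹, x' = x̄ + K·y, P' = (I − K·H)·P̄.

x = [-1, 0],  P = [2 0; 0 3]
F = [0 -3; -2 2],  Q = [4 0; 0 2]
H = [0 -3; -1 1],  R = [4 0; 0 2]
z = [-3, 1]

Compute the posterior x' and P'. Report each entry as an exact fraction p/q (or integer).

x' = [260/1991, 2093/1991]
P' = [4062/1991 644/1991; 644/1991 804/1991]

x̄ = F·x = [0, 2]
P̄ = F·P·Fᵀ + Q = [31 -18; -18 22]
y = z − H·x̄ = [3, -1]
S = H·P̄·Hᵀ + R = [202 -120; -120 91]
K = P̄·Hᵀ·S⁻¹ = [-483/1991 -1709/1991; -603/1991 80/1991]
x' = x̄ + K·y = [260/1991, 2093/1991]
P' = (I − K·H)·P̄ = [4062/1991 644/1991; 644/1991 804/1991]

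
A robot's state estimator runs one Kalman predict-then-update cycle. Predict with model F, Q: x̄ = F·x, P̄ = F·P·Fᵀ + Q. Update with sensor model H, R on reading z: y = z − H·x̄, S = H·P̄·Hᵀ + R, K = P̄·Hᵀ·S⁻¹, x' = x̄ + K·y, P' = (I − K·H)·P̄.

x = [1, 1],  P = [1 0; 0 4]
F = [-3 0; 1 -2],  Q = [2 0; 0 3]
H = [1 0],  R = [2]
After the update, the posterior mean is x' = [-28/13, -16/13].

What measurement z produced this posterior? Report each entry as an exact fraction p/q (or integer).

z = [-2]

x̄ = F·x = [-3, -1]
P̄ = F·P·Fᵀ + Q = [11 -3; -3 20]
S = H·P̄·Hᵀ + R = [13]
K = P̄·Hᵀ·S⁻¹ = [11/13; -3/13]
x' − x̄ = [11/13, -3/13] = K·y
y = (KᵀK)⁻¹·Kᵀ·(x' − x̄) = [1]
z = y + H·x̄ = [1] + [-3] = [-2]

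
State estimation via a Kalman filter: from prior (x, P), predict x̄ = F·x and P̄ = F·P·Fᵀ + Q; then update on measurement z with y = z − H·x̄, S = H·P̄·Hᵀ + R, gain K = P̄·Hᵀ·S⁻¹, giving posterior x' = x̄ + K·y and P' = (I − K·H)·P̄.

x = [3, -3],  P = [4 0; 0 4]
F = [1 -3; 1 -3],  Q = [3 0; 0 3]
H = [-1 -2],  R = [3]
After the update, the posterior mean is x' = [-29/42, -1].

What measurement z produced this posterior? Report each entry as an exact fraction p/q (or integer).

z = [3]

x̄ = F·x = [12, 12]
P̄ = F·P·Fᵀ + Q = [43 40; 40 43]
S = H·P̄·Hᵀ + R = [378]
K = P̄·Hᵀ·S⁻¹ = [-41/126; -1/3]
x' − x̄ = [-533/42, -13] = K·y
y = (KᵀK)⁻¹·Kᵀ·(x' − x̄) = [39]
z = y + H·x̄ = [39] + [-36] = [3]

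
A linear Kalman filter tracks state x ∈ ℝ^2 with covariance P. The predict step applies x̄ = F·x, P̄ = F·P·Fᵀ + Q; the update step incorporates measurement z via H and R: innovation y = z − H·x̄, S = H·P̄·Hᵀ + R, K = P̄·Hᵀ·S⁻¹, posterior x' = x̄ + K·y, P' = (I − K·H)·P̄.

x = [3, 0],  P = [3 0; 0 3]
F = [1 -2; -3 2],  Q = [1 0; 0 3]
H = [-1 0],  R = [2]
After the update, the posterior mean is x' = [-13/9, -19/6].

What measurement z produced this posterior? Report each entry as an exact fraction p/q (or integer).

x̄ = F·x = [3, -9]
P̄ = F·P·Fᵀ + Q = [16 -21; -21 42]
S = H·P̄·Hᵀ + R = [18]
K = P̄·Hᵀ·S⁻¹ = [-8/9; 7/6]
x' − x̄ = [-40/9, 35/6] = K·y
y = (KᵀK)⁻¹·Kᵀ·(x' − x̄) = [5]
z = y + H·x̄ = [5] + [-3] = [2]

z = [2]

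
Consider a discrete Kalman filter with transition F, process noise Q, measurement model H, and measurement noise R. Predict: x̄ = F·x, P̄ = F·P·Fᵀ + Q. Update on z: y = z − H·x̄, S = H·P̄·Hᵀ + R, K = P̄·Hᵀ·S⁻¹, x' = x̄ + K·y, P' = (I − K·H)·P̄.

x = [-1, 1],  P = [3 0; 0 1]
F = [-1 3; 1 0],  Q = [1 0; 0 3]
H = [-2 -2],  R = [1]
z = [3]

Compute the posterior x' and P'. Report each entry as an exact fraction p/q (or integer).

x' = [32/53, -107/53]
P' = [289/53 -279/53; -279/53 282/53]

x̄ = F·x = [4, -1]
P̄ = F·P·Fᵀ + Q = [13 -3; -3 6]
y = z − H·x̄ = [9]
S = H·P̄·Hᵀ + R = [53]
K = P̄·Hᵀ·S⁻¹ = [-20/53; -6/53]
x' = x̄ + K·y = [32/53, -107/53]
P' = (I − K·H)·P̄ = [289/53 -279/53; -279/53 282/53]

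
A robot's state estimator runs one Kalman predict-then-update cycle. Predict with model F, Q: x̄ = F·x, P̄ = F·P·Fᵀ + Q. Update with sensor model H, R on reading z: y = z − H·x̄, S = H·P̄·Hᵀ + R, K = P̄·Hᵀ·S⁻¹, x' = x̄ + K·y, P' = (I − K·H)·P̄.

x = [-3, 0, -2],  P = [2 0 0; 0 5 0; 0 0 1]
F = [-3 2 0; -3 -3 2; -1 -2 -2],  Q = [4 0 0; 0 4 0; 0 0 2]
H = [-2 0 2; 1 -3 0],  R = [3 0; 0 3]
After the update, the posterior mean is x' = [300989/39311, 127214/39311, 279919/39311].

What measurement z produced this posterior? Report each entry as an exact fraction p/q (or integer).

x̄ = F·x = [9, 5, 7]
P̄ = F·P·Fᵀ + Q = [42 -12 -14; -12 71 32; -14 32 28]
S = H·P̄·Hᵀ + R = [395 -376; -376 756]
K = P̄·Hᵀ·S⁻¹ = [-13836/39311 -5651/78622; -4518/39311 -55787/157244; 5536/39311 -5933/78622]
x' − x̄ = [-52810/39311, -69341/39311, 4742/39311] = K·y
y = (KᵀK)⁻¹·Kᵀ·(x' − x̄) = [3, 4]
z = y + H·x̄ = [3, 4] + [-4, -6] = [-1, -2]

z = [-1, -2]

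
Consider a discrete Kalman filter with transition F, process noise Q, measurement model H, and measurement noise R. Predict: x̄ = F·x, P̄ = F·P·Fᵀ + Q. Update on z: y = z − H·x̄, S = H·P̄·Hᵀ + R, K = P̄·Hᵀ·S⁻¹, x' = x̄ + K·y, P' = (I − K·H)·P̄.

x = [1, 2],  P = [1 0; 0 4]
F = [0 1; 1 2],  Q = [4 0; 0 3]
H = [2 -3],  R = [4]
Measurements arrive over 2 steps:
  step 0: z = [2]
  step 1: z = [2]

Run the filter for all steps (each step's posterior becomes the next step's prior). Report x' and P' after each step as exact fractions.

step 0: x̄ = F·x = [2, 5]
step 0: P̄ = F·P·Fᵀ + Q = [8 8; 8 20]
step 0: y = z − H·x̄ = [13]
step 0: S = H·P̄·Hᵀ + R = [120]
step 0: K = P̄·Hᵀ·S⁻¹ = [-1/15; -11/30]
step 0: x' = x̄ + K·y = [17/15, 7/30]
step 0: P' = (I − K·H)·P̄ = [112/15 76/15; 76/15 58/15]
step 1: x̄ = F·x = [7/30, 8/5]
step 1: P̄ = F·P·Fᵀ + Q = [118/15 64/5; 64/5 231/5]
step 1: y = z − H·x̄ = [19/3]
step 1: S = H·P̄·Hᵀ + R = [893/3]
step 1: K = P̄·Hᵀ·S⁻¹ = [-68/893; -339/893]
step 1: x' = x̄ + K·y = [-117/470, -189/235]
step 1: P' = (I − K·H)·P̄ = [27418/4465 18732/4465; 18732/4465 14748/4465]

step 0: x' = [17/15, 7/30], P' = [112/15 76/15; 76/15 58/15]
step 1: x' = [-117/470, -189/235], P' = [27418/4465 18732/4465; 18732/4465 14748/4465]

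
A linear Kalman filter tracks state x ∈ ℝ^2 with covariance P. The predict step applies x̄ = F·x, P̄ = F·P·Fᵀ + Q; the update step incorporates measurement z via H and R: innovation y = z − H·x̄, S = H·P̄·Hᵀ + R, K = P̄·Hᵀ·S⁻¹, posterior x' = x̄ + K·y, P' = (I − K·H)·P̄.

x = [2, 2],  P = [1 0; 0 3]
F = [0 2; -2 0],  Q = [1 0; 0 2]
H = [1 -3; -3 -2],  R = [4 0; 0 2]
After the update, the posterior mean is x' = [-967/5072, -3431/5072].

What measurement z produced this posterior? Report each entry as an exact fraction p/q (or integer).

x̄ = F·x = [4, -4]
P̄ = F·P·Fᵀ + Q = [13 0; 0 6]
S = H·P̄·Hᵀ + R = [71 -3; -3 143]
K = P̄·Hᵀ·S⁻¹ = [871/5072 -1365/5072; -1305/5072 -453/5072]
x' − x̄ = [-21255/5072, 16857/5072] = K·y
y = (KᵀK)⁻¹·Kᵀ·(x' − x̄) = [-15, 6]
z = y + H·x̄ = [-15, 6] + [16, -4] = [1, 2]

z = [1, 2]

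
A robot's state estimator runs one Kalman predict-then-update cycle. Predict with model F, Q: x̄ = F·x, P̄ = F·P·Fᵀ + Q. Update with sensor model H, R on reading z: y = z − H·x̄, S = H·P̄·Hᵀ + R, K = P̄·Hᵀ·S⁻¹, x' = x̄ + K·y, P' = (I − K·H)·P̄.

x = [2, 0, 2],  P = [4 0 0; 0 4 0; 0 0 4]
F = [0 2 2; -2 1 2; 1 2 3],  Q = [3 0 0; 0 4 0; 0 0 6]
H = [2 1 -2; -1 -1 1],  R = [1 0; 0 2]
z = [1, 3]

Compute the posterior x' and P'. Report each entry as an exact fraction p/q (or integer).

x' = [-73/191, -800/191, -2614/955]
P' = [4376/191 944/191 4906/191; 944/191 1240/191 1624/191; 4906/191 1624/191 29254/955]

x̄ = F·x = [4, 0, 8]
P̄ = F·P·Fᵀ + Q = [35 24 40; 24 40 24; 40 24 62]
y = z − H·x̄ = [9, -1]
S = H·P̄·Hᵀ + R = [109 -74; -74 59]
K = P̄·Hᵀ·S⁻¹ = [-116/191 -207/191; -120/191 -280/191; -1328/955 -1698/955]
x' = x̄ + K·y = [-73/191, -800/191, -2614/955]
P' = (I − K·H)·P̄ = [4376/191 944/191 4906/191; 944/191 1240/191 1624/191; 4906/191 1624/191 29254/955]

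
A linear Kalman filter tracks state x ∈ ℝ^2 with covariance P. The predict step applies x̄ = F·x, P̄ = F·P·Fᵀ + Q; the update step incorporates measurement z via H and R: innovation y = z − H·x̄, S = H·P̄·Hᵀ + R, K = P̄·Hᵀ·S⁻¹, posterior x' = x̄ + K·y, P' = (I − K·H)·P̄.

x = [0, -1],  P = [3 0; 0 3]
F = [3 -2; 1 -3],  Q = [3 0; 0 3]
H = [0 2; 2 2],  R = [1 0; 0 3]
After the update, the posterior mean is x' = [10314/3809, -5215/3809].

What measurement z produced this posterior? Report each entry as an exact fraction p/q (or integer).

x̄ = F·x = [2, 3]
P̄ = F·P·Fᵀ + Q = [42 27; 27 33]
S = H·P̄·Hᵀ + R = [133 240; 240 519]
K = P̄·Hᵀ·S⁻¹ = [-1698/3809 1798/3809; 1818/3809 40/3809]
x' − x̄ = [2696/3809, -16642/3809] = K·y
y = (KᵀK)⁻¹·Kᵀ·(x' − x̄) = [-9, -7]
z = y + H·x̄ = [-9, -7] + [6, 10] = [-3, 3]

z = [-3, 3]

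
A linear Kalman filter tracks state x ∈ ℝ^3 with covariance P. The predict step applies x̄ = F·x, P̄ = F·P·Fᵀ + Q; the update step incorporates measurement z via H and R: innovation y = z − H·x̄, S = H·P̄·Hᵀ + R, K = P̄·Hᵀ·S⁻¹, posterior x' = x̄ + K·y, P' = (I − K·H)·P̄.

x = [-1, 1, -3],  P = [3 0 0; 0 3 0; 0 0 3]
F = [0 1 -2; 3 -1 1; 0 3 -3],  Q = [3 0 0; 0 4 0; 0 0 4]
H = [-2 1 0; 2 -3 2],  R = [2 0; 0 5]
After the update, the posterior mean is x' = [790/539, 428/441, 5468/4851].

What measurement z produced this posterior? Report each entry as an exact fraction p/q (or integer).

z = [-2, 2]

x̄ = F·x = [7, -7, 12]
P̄ = F·P·Fᵀ + Q = [18 -9 27; -9 37 -18; 27 -18 58]
S = H·P̄·Hᵀ + R = [147 -399; -399 1182]
K = P̄·Hᵀ·S⁻¹ = [-241/539 -4/77; -25/441 -10/63; 1424/4851 200/693]
x' − x̄ = [-2983/539, 3515/441, -52744/4851] = K·y
y = (KᵀK)⁻¹·Kᵀ·(x' − x̄) = [19, -57]
z = y + H·x̄ = [19, -57] + [-21, 59] = [-2, 2]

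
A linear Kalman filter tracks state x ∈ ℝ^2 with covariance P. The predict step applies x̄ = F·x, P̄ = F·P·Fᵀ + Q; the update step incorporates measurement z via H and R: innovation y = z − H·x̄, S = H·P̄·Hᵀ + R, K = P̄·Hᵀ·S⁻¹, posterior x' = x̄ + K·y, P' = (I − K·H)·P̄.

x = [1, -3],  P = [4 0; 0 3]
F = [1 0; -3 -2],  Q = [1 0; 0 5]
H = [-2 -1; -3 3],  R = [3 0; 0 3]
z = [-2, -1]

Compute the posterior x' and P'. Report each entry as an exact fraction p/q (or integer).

x̄ = F·x = [1, 3]
P̄ = F·P·Fᵀ + Q = [5 -12; -12 53]
y = z − H·x̄ = [3, -7]
S = H·P̄·Hᵀ + R = [28 -93; -93 741]
K = P̄·Hᵀ·S⁻¹ = [-1087/4033 -414/4033; -1118/4033 921/4033]
x' = x̄ + K·y = [3670/4033, 2298/4033]
P' = (I − K·H)·P̄ = [1225/4033 811/4033; 811/4033 1732/4033]

x' = [3670/4033, 2298/4033]
P' = [1225/4033 811/4033; 811/4033 1732/4033]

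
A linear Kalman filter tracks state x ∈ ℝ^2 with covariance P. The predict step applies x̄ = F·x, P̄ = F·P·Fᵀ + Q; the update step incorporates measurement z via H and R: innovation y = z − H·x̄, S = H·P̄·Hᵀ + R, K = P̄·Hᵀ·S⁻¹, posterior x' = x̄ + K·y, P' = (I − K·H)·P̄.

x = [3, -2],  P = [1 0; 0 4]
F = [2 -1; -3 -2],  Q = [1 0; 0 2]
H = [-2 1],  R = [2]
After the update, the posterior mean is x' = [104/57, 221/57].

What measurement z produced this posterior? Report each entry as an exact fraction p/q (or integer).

z = [1]

x̄ = F·x = [8, -5]
P̄ = F·P·Fᵀ + Q = [9 2; 2 27]
S = H·P̄·Hᵀ + R = [57]
K = P̄·Hᵀ·S⁻¹ = [-16/57; 23/57]
x' − x̄ = [-352/57, 506/57] = K·y
y = (KᵀK)⁻¹·Kᵀ·(x' − x̄) = [22]
z = y + H·x̄ = [22] + [-21] = [1]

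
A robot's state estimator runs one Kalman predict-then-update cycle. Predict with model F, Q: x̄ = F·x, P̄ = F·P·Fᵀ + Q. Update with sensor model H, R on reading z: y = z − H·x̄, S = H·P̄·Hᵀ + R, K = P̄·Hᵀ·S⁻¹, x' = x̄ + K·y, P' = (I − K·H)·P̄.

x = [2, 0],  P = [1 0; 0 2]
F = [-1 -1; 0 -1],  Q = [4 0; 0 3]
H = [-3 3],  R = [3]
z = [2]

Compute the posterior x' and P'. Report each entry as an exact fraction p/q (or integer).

x̄ = F·x = [-2, 0]
P̄ = F·P·Fᵀ + Q = [7 2; 2 5]
y = z − H·x̄ = [-4]
S = H·P̄·Hᵀ + R = [75]
K = P̄·Hᵀ·S⁻¹ = [-1/5; 3/25]
x' = x̄ + K·y = [-6/5, -12/25]
P' = (I − K·H)·P̄ = [4 19/5; 19/5 98/25]

x' = [-6/5, -12/25]
P' = [4 19/5; 19/5 98/25]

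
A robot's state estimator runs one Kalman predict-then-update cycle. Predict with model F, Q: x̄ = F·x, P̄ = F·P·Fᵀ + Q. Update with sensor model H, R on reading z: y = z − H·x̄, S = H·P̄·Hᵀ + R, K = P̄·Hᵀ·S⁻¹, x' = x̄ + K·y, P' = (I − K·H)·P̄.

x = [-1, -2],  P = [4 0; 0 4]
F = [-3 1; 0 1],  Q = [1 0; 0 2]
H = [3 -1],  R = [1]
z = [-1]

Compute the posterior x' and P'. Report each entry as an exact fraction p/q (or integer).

x̄ = F·x = [1, -2]
P̄ = F·P·Fᵀ + Q = [41 4; 4 6]
y = z − H·x̄ = [-6]
S = H·P̄·Hᵀ + R = [352]
K = P̄·Hᵀ·S⁻¹ = [119/352; 3/176]
x' = x̄ + K·y = [-181/176, -185/88]
P' = (I − K·H)·P̄ = [271/352 347/176; 347/176 519/88]

x' = [-181/176, -185/88]
P' = [271/352 347/176; 347/176 519/88]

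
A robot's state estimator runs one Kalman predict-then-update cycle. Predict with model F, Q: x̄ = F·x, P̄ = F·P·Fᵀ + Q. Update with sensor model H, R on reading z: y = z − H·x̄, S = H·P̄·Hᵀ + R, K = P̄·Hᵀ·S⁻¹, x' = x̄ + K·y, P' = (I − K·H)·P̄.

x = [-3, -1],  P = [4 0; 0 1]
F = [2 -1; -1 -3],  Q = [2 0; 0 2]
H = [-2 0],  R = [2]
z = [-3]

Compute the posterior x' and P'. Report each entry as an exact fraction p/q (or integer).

x̄ = F·x = [-5, 6]
P̄ = F·P·Fᵀ + Q = [19 -5; -5 15]
y = z − H·x̄ = [-13]
S = H·P̄·Hᵀ + R = [78]
K = P̄·Hᵀ·S⁻¹ = [-19/39; 5/39]
x' = x̄ + K·y = [4/3, 13/3]
P' = (I − K·H)·P̄ = [19/39 -5/39; -5/39 535/39]

x' = [4/3, 13/3]
P' = [19/39 -5/39; -5/39 535/39]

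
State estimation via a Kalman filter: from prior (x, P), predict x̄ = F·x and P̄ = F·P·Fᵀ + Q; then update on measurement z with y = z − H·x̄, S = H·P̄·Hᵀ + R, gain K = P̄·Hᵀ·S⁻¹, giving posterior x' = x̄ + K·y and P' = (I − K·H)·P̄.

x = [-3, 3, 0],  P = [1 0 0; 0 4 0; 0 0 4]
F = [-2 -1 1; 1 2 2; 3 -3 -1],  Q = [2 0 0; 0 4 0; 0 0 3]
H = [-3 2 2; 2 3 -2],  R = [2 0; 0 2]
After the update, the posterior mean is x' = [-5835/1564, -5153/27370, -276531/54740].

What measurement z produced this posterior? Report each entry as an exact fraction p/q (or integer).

z = [1, 2]

x̄ = F·x = [3, 3, -18]
P̄ = F·P·Fᵀ + Q = [14 -2 2; -2 37 -29; 2 -29 52]
S = H·P̄·Hᵀ + R = [252 -98; -98 907]
K = P̄·Hᵀ·S⁻¹ = [-519/3128 3/1564; 9031/54740 781/3910; 8977/109480 -1543/7820]
x' − x̄ = [-10527/1564, -87263/27370, 708789/54740] = K·y
y = (KᵀK)⁻¹·Kᵀ·(x' − x̄) = [40, -49]
z = y + H·x̄ = [40, -49] + [-39, 51] = [1, 2]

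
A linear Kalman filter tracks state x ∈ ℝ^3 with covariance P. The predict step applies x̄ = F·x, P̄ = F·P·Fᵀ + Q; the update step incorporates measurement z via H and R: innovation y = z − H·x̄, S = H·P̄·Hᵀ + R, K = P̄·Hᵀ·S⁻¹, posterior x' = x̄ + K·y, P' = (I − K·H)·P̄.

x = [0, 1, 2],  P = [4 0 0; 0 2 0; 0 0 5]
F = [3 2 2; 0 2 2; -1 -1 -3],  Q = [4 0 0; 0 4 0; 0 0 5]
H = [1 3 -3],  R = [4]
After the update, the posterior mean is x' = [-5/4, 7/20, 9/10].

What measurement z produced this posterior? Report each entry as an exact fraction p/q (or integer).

z = [-3]

x̄ = F·x = [6, 6, -7]
P̄ = F·P·Fᵀ + Q = [68 28 -46; 28 32 -34; -46 -34 56]
S = H·P̄·Hᵀ + R = [1920]
K = P̄·Hᵀ·S⁻¹ = [29/192; 113/960; -79/480]
x' − x̄ = [-29/4, -113/20, 79/10] = K·y
y = (KᵀK)⁻¹·Kᵀ·(x' − x̄) = [-48]
z = y + H·x̄ = [-48] + [45] = [-3]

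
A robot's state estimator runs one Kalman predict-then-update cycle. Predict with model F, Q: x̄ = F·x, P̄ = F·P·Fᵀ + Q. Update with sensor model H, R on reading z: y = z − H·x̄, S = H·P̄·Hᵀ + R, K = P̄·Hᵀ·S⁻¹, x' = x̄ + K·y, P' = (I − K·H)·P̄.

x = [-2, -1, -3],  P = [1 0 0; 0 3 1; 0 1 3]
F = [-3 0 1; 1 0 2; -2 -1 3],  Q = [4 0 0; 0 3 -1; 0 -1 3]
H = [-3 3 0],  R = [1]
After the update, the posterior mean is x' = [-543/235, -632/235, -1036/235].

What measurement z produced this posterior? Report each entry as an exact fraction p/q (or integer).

x̄ = F·x = [3, -8, -4]
P̄ = F·P·Fᵀ + Q = [16 3 14; 3 16 13; 14 13 31]
S = H·P̄·Hᵀ + R = [235]
K = P̄·Hᵀ·S⁻¹ = [-39/235; 39/235; -3/235]
x' − x̄ = [-1248/235, 1248/235, -96/235] = K·y
y = (KᵀK)⁻¹·Kᵀ·(x' − x̄) = [32]
z = y + H·x̄ = [32] + [-33] = [-1]

z = [-1]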